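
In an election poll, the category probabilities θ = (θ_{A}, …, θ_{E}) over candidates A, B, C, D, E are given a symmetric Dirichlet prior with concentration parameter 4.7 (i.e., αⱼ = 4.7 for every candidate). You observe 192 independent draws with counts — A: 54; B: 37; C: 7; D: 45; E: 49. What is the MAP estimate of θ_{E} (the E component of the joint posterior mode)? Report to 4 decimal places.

The Dirichlet prior is conjugate to the Multinomial likelihood: each posterior αⱼ = prior αⱼ + observed count nⱼ.
Posterior concentration: (58.7, 41.7, 11.7, 49.7, 53.7), total = 215.5.
Joint mode component: (α_{E}−1)/(Σα−K) = 52.7/210.5 = 0.2504.

0.2504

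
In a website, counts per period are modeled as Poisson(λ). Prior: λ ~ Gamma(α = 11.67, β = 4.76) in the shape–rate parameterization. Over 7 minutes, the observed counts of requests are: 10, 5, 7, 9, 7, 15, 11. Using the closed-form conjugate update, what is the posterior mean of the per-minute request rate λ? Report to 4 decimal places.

6.4345

With a Gamma(shape α, rate β) prior, the Poisson likelihood is conjugate: the posterior is Gamma(α + ΣXᵢ, β + n).
Sum of counts S = 64 over n = 7 minutes.
Posterior: Gamma(α+S, β+n) = Gamma(11.67+64, 4.76+7) = Gamma(75.67, 11.76).
Posterior mean = α/β = 75.67/11.76 = 6.4345.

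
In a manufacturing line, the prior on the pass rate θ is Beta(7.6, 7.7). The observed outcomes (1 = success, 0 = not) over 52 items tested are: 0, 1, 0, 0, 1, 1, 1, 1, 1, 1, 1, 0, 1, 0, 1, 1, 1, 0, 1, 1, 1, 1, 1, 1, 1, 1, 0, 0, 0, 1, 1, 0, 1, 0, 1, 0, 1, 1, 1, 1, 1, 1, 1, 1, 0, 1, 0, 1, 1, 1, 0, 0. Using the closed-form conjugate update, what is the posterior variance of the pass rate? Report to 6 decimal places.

0.003340

The Beta prior is conjugate to a Binomial/Bernoulli likelihood; the update adds successes to α and failures to β.
Posterior: Beta(α+k, β+n−k) = Beta(7.6+36, 7.7+16) = Beta(43.6, 23.7).
Var = αβ/((α+β)²(α+β+1)) = 43.6·23.7/(67.3²·68.3) = 0.003340.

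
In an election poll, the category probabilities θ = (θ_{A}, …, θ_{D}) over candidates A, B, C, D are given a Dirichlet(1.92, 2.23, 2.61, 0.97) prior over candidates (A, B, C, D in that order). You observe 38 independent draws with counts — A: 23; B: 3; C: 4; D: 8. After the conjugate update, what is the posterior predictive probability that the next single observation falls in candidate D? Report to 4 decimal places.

0.1962

The Dirichlet prior is conjugate to the Multinomial likelihood: each posterior αⱼ = prior αⱼ + observed count nⱼ.
Posterior concentration: (24.92, 5.23, 6.61, 8.97), total = 45.73.
P(next = D | data) = α_{D}/Σα = 0.1962.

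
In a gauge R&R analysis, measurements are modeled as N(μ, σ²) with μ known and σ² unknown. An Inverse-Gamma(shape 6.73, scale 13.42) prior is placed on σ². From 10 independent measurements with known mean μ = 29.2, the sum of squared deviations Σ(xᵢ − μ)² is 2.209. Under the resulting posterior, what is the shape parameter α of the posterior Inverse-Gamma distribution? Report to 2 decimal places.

With known mean μ and an Inverse-Gamma(α, β) prior on σ², the Normal likelihood is conjugate: posterior is Inv-Gamma(α + n/2, β + Σ(xᵢ−μ)²/2).
Posterior: Inv-Gamma(6.73 + 10/2, 13.42 + 2.209/2) = Inv-Gamma(11.73, 14.5245).
Posterior α = 11.73.

11.73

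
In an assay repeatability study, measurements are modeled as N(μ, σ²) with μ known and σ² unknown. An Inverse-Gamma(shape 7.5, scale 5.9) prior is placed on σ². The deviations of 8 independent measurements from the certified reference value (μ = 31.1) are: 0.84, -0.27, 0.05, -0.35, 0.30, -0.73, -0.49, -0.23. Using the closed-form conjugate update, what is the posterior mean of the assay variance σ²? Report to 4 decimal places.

0.6485

With known mean μ and an Inverse-Gamma(α, β) prior on σ², the Normal likelihood is conjugate: posterior is Inv-Gamma(α + n/2, β + Σ(xᵢ−μ)²/2).
Σ(xᵢ−μ)² = (0.84)² + (-0.27)² + (0.05)² + (-0.35)² + (0.30)² + (-0.73)² + (-0.49)² + (-0.23)² = 1.8194.
Posterior: Inv-Gamma(7.5 + 8/2, 5.9 + 1.8194/2) = Inv-Gamma(11.50, 6.80970).
E[σ²|data] = β/(α−1) = 6.80970/10.50 = 0.6485.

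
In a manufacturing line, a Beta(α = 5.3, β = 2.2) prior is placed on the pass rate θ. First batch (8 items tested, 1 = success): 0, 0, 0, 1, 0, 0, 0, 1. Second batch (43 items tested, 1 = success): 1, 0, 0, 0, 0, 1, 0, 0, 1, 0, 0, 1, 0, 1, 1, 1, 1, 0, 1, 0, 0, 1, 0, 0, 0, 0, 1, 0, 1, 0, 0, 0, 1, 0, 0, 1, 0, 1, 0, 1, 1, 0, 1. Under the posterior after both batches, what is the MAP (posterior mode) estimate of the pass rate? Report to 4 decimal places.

0.4301

The Beta prior is conjugate to a Binomial/Bernoulli likelihood; the update adds successes to α and failures to β.
After batch 1: Beta(5.3+2, 2.2+6) = Beta(7.3, 8.2).
After batch 2: Beta(7.3+18, 8.2+25) = Beta(25.3, 33.2).
Mode of Beta(a,b) for a,b>1 is (a−1)/(a+b−2) = 24.3/56.5 = 0.4301.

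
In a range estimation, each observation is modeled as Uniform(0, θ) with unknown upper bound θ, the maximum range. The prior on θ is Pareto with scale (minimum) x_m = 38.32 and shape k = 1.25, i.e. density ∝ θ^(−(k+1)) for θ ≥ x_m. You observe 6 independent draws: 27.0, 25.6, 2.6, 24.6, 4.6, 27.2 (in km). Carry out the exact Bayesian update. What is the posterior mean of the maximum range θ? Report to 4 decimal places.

A Pareto(scale x_m, shape k) prior on the upper bound θ of Uniform(0, θ) is conjugate: posterior is Pareto(max(x_m, max xᵢ), k + n).
Sample maximum = 27.2; prior scale x_m = 38.32 → posterior scale = max = 38.32.
Posterior shape = 1.25 + 6 = 7.25.
E[θ|data] = k·x_m/(k−1) = 7.25·38.32/6.25 = 44.4512.

44.4512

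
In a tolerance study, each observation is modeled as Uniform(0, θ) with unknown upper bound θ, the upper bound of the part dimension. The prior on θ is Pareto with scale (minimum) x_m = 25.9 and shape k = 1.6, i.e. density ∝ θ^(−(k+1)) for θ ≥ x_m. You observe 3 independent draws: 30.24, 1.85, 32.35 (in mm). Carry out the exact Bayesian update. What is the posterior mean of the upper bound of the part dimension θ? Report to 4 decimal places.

A Pareto(scale x_m, shape k) prior on the upper bound θ of Uniform(0, θ) is conjugate: posterior is Pareto(max(x_m, max xᵢ), k + n).
Sample maximum = 32.35; prior scale x_m = 25.9 → posterior scale = max = 32.35.
Posterior shape = 1.6 + 3 = 4.6.
E[θ|data] = k·x_m/(k−1) = 4.6·32.35/3.6 = 41.3361.

41.3361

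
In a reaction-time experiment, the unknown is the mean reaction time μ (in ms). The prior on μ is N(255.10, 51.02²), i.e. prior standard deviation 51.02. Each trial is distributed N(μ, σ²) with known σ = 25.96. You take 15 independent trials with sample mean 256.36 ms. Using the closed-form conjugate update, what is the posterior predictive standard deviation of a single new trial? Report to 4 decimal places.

26.7972

For Normal data with known variance σ², a Normal(μ₀, σ₀²) prior on μ is conjugate. Posterior precision = 1/σ₀² + n/σ²; posterior mean is the precision-weighted average of μ₀ and x̄.
σ₀² = 51.02² = 2603.0404, σ² = 25.96² = 673.9216; σ² + n·σ₀² = 673.9216 + 15·2603.0404 = 39719.5276.
Posterior precision = 1/σ₀² + n/σ² = 1/2603.0404 + 15/673.9216 = (σ² + n·σ₀²)/(σ₀²σ²) = 39719.5276/(2603.0404·673.9216); posterior variance σₙ² = σ₀²σ²/(σ² + n·σ₀²) = 2603.0404·673.9216/39719.5276 = 44.165811.
Predictive variance for one new observation = σₙ² + σ² = 2603.0404·673.9216/39719.5276 + 673.9216 = σ²·(σ₀² + 39719.5276)/39719.5276 = 673.9216·42322.568/39719.5276 = 718.087411; SD = √(673.9216·42322.568/39719.5276) = 26.7972.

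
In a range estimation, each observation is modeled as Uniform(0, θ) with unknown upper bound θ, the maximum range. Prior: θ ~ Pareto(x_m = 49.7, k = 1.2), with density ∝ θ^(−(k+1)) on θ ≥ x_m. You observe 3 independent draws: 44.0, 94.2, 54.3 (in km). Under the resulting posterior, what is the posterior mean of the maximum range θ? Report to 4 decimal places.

A Pareto(scale x_m, shape k) prior on the upper bound θ of Uniform(0, θ) is conjugate: posterior is Pareto(max(x_m, max xᵢ), k + n).
Sample maximum = 94.2; prior scale x_m = 49.7 → posterior scale = max = 94.2.
Posterior shape = 1.2 + 3 = 4.2.
E[θ|data] = k·x_m/(k−1) = 4.2·94.2/3.2 = 123.6375.

123.6375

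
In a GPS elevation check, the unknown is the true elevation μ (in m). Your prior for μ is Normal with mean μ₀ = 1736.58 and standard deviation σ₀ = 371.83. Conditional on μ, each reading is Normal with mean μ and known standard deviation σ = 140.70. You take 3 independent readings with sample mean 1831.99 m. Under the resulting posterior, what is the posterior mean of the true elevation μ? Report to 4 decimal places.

1827.6437

For Normal data with known variance σ², a Normal(μ₀, σ₀²) prior on μ is conjugate. Posterior precision = 1/σ₀² + n/σ²; posterior mean is the precision-weighted average of μ₀ and x̄.
n·x̄ = 3·1831.99 = 5495.97.
σ₀² = 371.83² = 138257.5489, σ² = 140.70² = 19796.49; σ² + n·σ₀² = 19796.49 + 3·138257.5489 = 434569.1367.
Posterior mean = (μ₀/σ₀² + n·x̄/σ²)/(1/σ₀² + n/σ²) = (σ²·μ₀ + σ₀²·n·x̄)/(σ² + n·σ₀²) = (19796.49·1736.58 + 138257.5489·5495.97)/434569.1367 = 794237529.632133/434569.1367 = 1827.6437.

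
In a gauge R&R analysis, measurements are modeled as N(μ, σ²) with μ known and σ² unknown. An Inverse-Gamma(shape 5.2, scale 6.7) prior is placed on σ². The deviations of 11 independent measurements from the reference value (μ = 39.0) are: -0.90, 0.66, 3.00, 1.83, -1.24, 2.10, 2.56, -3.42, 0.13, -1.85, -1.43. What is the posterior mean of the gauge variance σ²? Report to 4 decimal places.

2.9215

With known mean μ and an Inverse-Gamma(α, β) prior on σ², the Normal likelihood is conjugate: posterior is Inv-Gamma(α + n/2, β + Σ(xᵢ−μ)²/2).
Σ(xᵢ−μ)² = (-0.90)² + (0.66)² + (3.00)² + (1.83)² + (-1.24)² + (2.10)² + (2.56)² + (-3.42)² + (0.13)² + (-1.85)² + (-1.43)² = 43.2764.
Posterior: Inv-Gamma(5.2 + 11/2, 6.7 + 43.2764/2) = Inv-Gamma(10.70, 28.33820).
E[σ²|data] = β/(α−1) = 28.33820/9.70 = 2.9215.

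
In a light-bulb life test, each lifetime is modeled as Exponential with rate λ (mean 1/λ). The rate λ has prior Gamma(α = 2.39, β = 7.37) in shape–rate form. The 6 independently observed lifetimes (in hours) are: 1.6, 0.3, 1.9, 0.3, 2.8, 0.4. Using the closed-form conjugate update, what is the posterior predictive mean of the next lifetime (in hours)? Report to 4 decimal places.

1.9851

With a Gamma(shape α, rate β) prior on the exponential rate λ, the posterior after n observations with total T = Σxᵢ is Gamma(α+n, β+T).
Sum of observations T = 7.3 hours; n = 6.
Posterior: Gamma(2.39+6, 7.37+7.3) = Gamma(8.39, 14.67).
The predictive distribution for the next observation is Lomax; its mean is β/(α−1) = 14.67/7.39 = 1.9851.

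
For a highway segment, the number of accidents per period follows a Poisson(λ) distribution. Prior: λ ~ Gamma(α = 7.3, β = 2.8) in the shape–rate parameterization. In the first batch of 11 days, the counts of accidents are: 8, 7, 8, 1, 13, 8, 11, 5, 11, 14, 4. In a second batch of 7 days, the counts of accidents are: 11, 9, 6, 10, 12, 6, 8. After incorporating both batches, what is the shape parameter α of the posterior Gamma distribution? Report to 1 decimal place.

159.3

With a Gamma(shape α, rate β) prior, the Poisson likelihood is conjugate: the posterior is Gamma(α + ΣXᵢ, β + n).
Batch 1: sum of counts S = 90 over n = 11 days.
After batch 1: Gamma(α+S, β+n) = Gamma(7.3+90, 2.8+11) = Gamma(97.3, 13.8).
Batch 2: sum of counts S = 62 over n = 7 days.
After batch 2: Gamma(α+S, β+n) = Gamma(97.3+62, 13.8+7) = Gamma(159.3, 20.8).
Posterior α = 159.3.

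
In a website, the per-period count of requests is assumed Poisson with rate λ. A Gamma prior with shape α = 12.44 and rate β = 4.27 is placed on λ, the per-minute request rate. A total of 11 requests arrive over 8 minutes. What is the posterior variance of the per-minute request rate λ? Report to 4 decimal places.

0.1557

With a Gamma(shape α, rate β) prior, the Poisson likelihood is conjugate: the posterior is Gamma(α + ΣXᵢ, β + n).
Posterior: Gamma(α+S, β+n) = Gamma(12.44+11, 4.27+8) = Gamma(23.44, 12.27).
Var = α/β² = 23.44/12.27² = 0.1557.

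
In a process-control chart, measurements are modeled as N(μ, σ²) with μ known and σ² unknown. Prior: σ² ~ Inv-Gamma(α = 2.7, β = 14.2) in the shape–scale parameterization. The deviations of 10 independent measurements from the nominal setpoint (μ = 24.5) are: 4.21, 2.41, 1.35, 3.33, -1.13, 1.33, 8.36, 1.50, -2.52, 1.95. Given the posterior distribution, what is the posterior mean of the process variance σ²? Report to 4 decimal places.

With known mean μ and an Inverse-Gamma(α, β) prior on σ², the Normal likelihood is conjugate: posterior is Inv-Gamma(α + n/2, β + Σ(xᵢ−μ)²/2).
Σ(xᵢ−μ)² = (4.21)² + (2.41)² + (1.35)² + (3.33)² + (-1.13)² + (1.33)² + (8.36)² + (1.50)² + (-2.52)² + (1.95)² = 121.7819.
Posterior: Inv-Gamma(2.7 + 10/2, 14.2 + 121.7819/2) = Inv-Gamma(7.70, 75.09095).
E[σ²|data] = β/(α−1) = 75.09095/6.70 = 11.2076.

11.2076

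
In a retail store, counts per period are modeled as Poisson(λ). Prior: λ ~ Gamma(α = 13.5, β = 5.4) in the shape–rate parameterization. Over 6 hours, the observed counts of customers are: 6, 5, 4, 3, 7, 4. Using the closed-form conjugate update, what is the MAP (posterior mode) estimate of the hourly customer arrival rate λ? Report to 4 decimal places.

3.6404

With a Gamma(shape α, rate β) prior, the Poisson likelihood is conjugate: the posterior is Gamma(α + ΣXᵢ, β + n).
Sum of counts S = 29 over n = 6 hours.
Posterior: Gamma(α+S, β+n) = Gamma(13.5+29, 5.4+6) = Gamma(42.5, 11.4).
Mode of Gamma(α,β) for α≥1 is (α−1)/β = 41.5/11.4 = 3.6404.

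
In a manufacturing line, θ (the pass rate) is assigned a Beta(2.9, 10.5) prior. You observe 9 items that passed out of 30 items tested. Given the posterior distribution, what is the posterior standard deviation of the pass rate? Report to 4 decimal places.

The Beta prior is conjugate to a Binomial/Bernoulli likelihood; the update adds successes to α and failures to β.
Posterior: Beta(α+k, β+n−k) = Beta(2.9+9, 10.5+21) = Beta(11.9, 31.5).
Var = αβ/((α+β)²(α+β+1)) = 11.9·31.5/(43.4²·44.4) = 0.00448224; SD = √0.00448224 = 0.0669.

0.0669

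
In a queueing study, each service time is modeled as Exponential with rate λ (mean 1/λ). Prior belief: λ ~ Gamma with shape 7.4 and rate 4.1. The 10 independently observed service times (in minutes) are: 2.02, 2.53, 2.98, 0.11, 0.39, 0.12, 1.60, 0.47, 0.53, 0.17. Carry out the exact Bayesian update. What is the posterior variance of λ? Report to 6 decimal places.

With a Gamma(shape α, rate β) prior on the exponential rate λ, the posterior after n observations with total T = Σxᵢ is Gamma(α+n, β+T).
Sum of observations T = 10.92 minutes; n = 10.
Posterior: Gamma(7.4+10, 4.1+10.92) = Gamma(17.4, 15.02).
Var = α/β² = 0.077128.

0.077128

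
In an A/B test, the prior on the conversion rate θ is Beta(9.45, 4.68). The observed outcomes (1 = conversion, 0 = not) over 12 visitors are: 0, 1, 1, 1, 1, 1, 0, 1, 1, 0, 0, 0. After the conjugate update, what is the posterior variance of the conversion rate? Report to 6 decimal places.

The Beta prior is conjugate to a Binomial/Bernoulli likelihood; the update adds successes to α and failures to β.
Posterior: Beta(α+k, β+n−k) = Beta(9.45+7, 4.68+5) = Beta(16.45, 9.68).
Var = αβ/((α+β)²(α+β+1)) = 16.45·9.68/(26.13²·27.13) = 0.008596.

0.008596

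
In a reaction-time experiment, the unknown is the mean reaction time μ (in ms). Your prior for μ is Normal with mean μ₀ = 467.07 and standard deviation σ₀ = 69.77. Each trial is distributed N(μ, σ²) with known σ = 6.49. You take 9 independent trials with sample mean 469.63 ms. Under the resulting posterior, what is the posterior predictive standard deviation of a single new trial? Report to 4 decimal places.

6.8407

For Normal data with known variance σ², a Normal(μ₀, σ₀²) prior on μ is conjugate. Posterior precision = 1/σ₀² + n/σ²; posterior mean is the precision-weighted average of μ₀ and x̄.
σ₀² = 69.77² = 4867.8529, σ² = 6.49² = 42.1201; σ² + n·σ₀² = 42.1201 + 9·4867.8529 = 43852.7962.
Posterior precision = 1/σ₀² + n/σ² = 1/4867.8529 + 9/42.1201 = (σ² + n·σ₀²)/(σ₀²σ²) = 43852.7962/(4867.8529·42.1201); posterior variance σₙ² = σ₀²σ²/(σ² + n·σ₀²) = 4867.8529·42.1201/43852.7962 = 4.675516.
Predictive variance for one new observation = σₙ² + σ² = 4867.8529·42.1201/43852.7962 + 42.1201 = σ²·(σ₀² + 43852.7962)/43852.7962 = 42.1201·48720.6491/43852.7962 = 46.795616; SD = √(42.1201·48720.6491/43852.7962) = 6.8407.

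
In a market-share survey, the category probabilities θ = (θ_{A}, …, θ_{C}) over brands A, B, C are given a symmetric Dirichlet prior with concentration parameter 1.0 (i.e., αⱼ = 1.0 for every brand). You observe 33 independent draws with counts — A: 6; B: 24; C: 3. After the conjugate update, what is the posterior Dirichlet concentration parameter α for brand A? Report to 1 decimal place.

The Dirichlet prior is conjugate to the Multinomial likelihood: each posterior αⱼ = prior αⱼ + observed count nⱼ.
Posterior concentration: (7.0, 25.0, 4.0), total = 36.0.
α_{A} = 1.0 + 6 = 7.0.

7.0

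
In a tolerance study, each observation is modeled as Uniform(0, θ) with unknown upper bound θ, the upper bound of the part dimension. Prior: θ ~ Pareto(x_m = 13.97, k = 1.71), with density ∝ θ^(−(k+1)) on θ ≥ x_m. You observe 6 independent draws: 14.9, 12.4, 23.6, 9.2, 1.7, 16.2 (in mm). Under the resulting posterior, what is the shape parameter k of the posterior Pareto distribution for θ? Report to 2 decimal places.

A Pareto(scale x_m, shape k) prior on the upper bound θ of Uniform(0, θ) is conjugate: posterior is Pareto(max(x_m, max xᵢ), k + n).
Sample maximum = 23.6; prior scale x_m = 13.97 → posterior scale = max = 23.60.
Posterior shape = 1.71 + 6 = 7.71.
Posterior shape k = 7.71.

7.71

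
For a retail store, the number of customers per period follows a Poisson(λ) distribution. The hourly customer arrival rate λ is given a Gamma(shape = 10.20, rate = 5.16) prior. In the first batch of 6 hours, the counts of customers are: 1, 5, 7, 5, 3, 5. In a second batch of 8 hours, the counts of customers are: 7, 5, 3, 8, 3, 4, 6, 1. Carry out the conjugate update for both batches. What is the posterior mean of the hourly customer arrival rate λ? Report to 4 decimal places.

With a Gamma(shape α, rate β) prior, the Poisson likelihood is conjugate: the posterior is Gamma(α + ΣXᵢ, β + n).
Batch 1: sum of counts S = 26 over n = 6 hours.
After batch 1: Gamma(α+S, β+n) = Gamma(10.20+26, 5.16+6) = Gamma(36.20, 11.16).
Batch 2: sum of counts S = 37 over n = 8 hours.
After batch 2: Gamma(α+S, β+n) = Gamma(36.20+37, 11.16+8) = Gamma(73.20, 19.16).
Posterior mean = α/β = 73.20/19.16 = 3.8205.

3.8205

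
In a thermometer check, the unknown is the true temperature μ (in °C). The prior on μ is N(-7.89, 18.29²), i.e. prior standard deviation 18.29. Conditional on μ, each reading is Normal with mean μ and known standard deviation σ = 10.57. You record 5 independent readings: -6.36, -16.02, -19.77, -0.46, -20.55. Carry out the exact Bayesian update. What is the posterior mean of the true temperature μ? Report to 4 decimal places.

-12.3351

For Normal data with known variance σ², a Normal(μ₀, σ₀²) prior on μ is conjugate. Posterior precision = 1/σ₀² + n/σ²; posterior mean is the precision-weighted average of μ₀ and x̄.
Σxᵢ = (-6.36) + (-16.02) + (-19.77) + (-0.46) + (-20.55) = -63.16, so n·x̄ = -63.16.
σ₀² = 18.29² = 334.5241, σ² = 10.57² = 111.7249; σ² + n·σ₀² = 111.7249 + 5·334.5241 = 1784.3454.
Posterior mean = (μ₀/σ₀² + n·x̄/σ²)/(1/σ₀² + n/σ²) = (σ²·μ₀ + σ₀²·n·x̄)/(σ² + n·σ₀²) = (111.7249·(-7.89) + 334.5241·(-63.16))/1784.3454 = -22010.051617/1784.3454 = -12.3351.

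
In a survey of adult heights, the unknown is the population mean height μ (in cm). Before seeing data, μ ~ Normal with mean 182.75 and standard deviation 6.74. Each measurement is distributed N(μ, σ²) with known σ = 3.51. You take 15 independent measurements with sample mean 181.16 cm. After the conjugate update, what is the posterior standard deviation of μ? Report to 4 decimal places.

For Normal data with known variance σ², a Normal(μ₀, σ₀²) prior on μ is conjugate. Posterior precision = 1/σ₀² + n/σ²; posterior mean is the precision-weighted average of μ₀ and x̄.
σ₀² = 6.74² = 45.4276, σ² = 3.51² = 12.3201; σ² + n·σ₀² = 12.3201 + 15·45.4276 = 693.7341.
Posterior precision = 1/σ₀² + n/σ² = 1/45.4276 + 15/12.3201 = (σ² + n·σ₀²)/(σ₀²σ²) = 693.7341/(45.4276·12.3201); posterior variance σₙ² = σ₀²σ²/(σ² + n·σ₀²) = 45.4276·12.3201/693.7341 = 0.806754.
Posterior SD = √σₙ² = √(45.4276·12.3201/693.7341) = 0.8982.

0.8982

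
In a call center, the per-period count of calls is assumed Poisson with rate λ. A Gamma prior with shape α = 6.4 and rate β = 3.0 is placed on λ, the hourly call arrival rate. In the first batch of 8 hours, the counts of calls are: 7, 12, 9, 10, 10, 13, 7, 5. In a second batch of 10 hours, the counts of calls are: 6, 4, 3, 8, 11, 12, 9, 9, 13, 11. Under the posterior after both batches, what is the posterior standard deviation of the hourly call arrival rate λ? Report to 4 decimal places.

0.6124

With a Gamma(shape α, rate β) prior, the Poisson likelihood is conjugate: the posterior is Gamma(α + ΣXᵢ, β + n).
Batch 1: sum of counts S = 73 over n = 8 hours.
After batch 1: Gamma(α+S, β+n) = Gamma(6.4+73, 3.0+8) = Gamma(79.4, 11.0).
Batch 2: sum of counts S = 86 over n = 10 hours.
After batch 2: Gamma(α+S, β+n) = Gamma(79.4+86, 11.0+10) = Gamma(165.4, 21.0).
SD = √α/β = √165.4/21.0 = 0.6124.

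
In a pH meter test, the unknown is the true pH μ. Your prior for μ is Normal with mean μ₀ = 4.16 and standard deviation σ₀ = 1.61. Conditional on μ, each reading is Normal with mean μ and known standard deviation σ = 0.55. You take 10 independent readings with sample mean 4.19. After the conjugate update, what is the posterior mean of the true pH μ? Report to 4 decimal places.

4.1897

For Normal data with known variance σ², a Normal(μ₀, σ₀²) prior on μ is conjugate. Posterior precision = 1/σ₀² + n/σ²; posterior mean is the precision-weighted average of μ₀ and x̄.
n·x̄ = 10·4.19 = 41.9.
σ₀² = 1.61² = 2.5921, σ² = 0.55² = 0.3025; σ² + n·σ₀² = 0.3025 + 10·2.5921 = 26.2235.
Posterior mean = (μ₀/σ₀² + n·x̄/σ²)/(1/σ₀² + n/σ²) = (σ²·μ₀ + σ₀²·n·x̄)/(σ² + n·σ₀²) = (0.3025·4.16 + 2.5921·41.9)/26.2235 = 109.86739/26.2235 = 4.1897.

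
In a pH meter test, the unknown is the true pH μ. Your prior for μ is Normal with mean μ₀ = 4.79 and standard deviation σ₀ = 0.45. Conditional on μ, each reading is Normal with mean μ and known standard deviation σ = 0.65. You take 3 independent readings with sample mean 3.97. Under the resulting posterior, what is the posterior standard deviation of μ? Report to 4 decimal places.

0.2882

For Normal data with known variance σ², a Normal(μ₀, σ₀²) prior on μ is conjugate. Posterior precision = 1/σ₀² + n/σ²; posterior mean is the precision-weighted average of μ₀ and x̄.
σ₀² = 0.45² = 0.2025, σ² = 0.65² = 0.4225; σ² + n·σ₀² = 0.4225 + 3·0.2025 = 1.03.
Posterior precision = 1/σ₀² + n/σ² = 1/0.2025 + 3/0.4225 = (σ² + n·σ₀²)/(σ₀²σ²) = 1.03/(0.2025·0.4225); posterior variance σₙ² = σ₀²σ²/(σ² + n·σ₀²) = 0.2025·0.4225/1.03 = 0.083064.
Posterior SD = √σₙ² = √(0.2025·0.4225/1.03) = 0.2882.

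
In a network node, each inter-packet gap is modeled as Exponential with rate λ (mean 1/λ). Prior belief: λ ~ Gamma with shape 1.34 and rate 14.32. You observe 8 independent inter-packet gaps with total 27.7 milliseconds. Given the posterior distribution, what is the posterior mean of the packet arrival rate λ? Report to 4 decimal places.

With a Gamma(shape α, rate β) prior on the exponential rate λ, the posterior after n observations with total T = Σxᵢ is Gamma(α+n, β+T).
Posterior: Gamma(1.34+8, 14.32+27.7) = Gamma(9.34, 42.02).
Posterior mean of λ = α/β = 9.34/42.02 = 0.2223.

0.2223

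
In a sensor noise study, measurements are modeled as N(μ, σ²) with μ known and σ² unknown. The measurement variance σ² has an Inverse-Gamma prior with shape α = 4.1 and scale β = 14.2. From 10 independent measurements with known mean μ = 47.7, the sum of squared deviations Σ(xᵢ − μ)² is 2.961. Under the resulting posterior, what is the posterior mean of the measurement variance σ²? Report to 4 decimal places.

1.9359

With known mean μ and an Inverse-Gamma(α, β) prior on σ², the Normal likelihood is conjugate: posterior is Inv-Gamma(α + n/2, β + Σ(xᵢ−μ)²/2).
Posterior: Inv-Gamma(4.1 + 10/2, 14.2 + 2.961/2) = Inv-Gamma(9.10, 15.6805).
E[σ²|data] = β/(α−1) = 15.6805/8.10 = 1.9359.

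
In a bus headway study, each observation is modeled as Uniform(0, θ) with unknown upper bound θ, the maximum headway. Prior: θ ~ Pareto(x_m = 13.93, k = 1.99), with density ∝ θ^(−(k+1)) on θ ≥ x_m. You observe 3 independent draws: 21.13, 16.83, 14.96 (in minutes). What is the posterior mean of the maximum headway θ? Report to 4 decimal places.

A Pareto(scale x_m, shape k) prior on the upper bound θ of Uniform(0, θ) is conjugate: posterior is Pareto(max(x_m, max xᵢ), k + n).
Sample maximum = 21.13; prior scale x_m = 13.93 → posterior scale = max = 21.13.
Posterior shape = 1.99 + 3 = 4.99.
E[θ|data] = k·x_m/(k−1) = 4.99·21.13/3.99 = 26.4257.

26.4257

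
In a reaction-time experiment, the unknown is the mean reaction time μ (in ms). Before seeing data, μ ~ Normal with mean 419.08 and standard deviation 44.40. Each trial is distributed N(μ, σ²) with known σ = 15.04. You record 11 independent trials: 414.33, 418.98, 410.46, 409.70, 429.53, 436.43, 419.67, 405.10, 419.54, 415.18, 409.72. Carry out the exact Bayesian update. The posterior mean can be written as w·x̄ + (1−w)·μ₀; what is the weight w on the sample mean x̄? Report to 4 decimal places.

For Normal data with known variance σ², a Normal(μ₀, σ₀²) prior on μ is conjugate. Posterior precision = 1/σ₀² + n/σ²; posterior mean is the precision-weighted average of μ₀ and x̄.
σ₀² = 44.40² = 1971.36, σ² = 15.04² = 226.2016. Prior precision 1/σ₀² = 1/1971.36; data precision n/σ² = 11/226.2016.
w = (n/σ²)/(1/σ₀² + n/σ²) = n·σ₀²/(σ² + n·σ₀²) = 11·1971.36/(226.2016 + 11·1971.36) = 21684.96/21911.1616 = 0.9897.

0.9897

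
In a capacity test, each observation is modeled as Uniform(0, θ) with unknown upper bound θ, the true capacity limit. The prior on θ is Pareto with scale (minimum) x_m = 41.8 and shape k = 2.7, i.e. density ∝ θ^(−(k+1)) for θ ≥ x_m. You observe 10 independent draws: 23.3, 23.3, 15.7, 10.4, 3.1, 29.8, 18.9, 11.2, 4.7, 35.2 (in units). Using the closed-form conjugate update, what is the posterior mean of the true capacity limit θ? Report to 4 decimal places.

45.3726

A Pareto(scale x_m, shape k) prior on the upper bound θ of Uniform(0, θ) is conjugate: posterior is Pareto(max(x_m, max xᵢ), k + n).
Sample maximum = 35.2; prior scale x_m = 41.8 → posterior scale = max = 41.8.
Posterior shape = 2.7 + 10 = 12.7.
E[θ|data] = k·x_m/(k−1) = 12.7·41.8/11.7 = 45.3726.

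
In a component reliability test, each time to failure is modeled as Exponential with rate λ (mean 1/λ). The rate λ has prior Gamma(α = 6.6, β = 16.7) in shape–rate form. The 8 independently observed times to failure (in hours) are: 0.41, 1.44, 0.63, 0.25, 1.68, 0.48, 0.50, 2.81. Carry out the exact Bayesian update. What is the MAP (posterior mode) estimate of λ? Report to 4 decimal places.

0.5462

With a Gamma(shape α, rate β) prior on the exponential rate λ, the posterior after n observations with total T = Σxᵢ is Gamma(α+n, β+T).
Sum of observations T = 8.20 hours; n = 8.
Posterior: Gamma(6.6+8, 16.7+8.20) = Gamma(14.6, 24.90).
Mode = (α−1)/β = 0.5462.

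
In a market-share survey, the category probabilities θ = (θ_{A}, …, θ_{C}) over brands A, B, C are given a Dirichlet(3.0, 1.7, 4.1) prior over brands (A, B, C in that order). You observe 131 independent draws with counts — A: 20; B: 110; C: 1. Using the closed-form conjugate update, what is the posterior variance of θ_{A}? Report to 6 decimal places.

0.000976

The Dirichlet prior is conjugate to the Multinomial likelihood: each posterior αⱼ = prior αⱼ + observed count nⱼ.
Posterior concentration: (23.0, 111.7, 5.1), total = 139.8.
Var[θ_j] = α_j(Σα−α_j)/((Σα)²(Σα+1)) = 23.0·116.8/(139.8²·140.8) = 0.000976.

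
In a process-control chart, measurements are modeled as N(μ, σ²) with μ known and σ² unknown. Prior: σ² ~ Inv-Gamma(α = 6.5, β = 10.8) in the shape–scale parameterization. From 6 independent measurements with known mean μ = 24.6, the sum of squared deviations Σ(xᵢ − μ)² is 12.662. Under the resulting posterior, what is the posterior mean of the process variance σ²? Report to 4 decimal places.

2.0154

With known mean μ and an Inverse-Gamma(α, β) prior on σ², the Normal likelihood is conjugate: posterior is Inv-Gamma(α + n/2, β + Σ(xᵢ−μ)²/2).
Posterior: Inv-Gamma(6.5 + 6/2, 10.8 + 12.662/2) = Inv-Gamma(9.50, 17.1310).
E[σ²|data] = β/(α−1) = 17.1310/8.50 = 2.0154.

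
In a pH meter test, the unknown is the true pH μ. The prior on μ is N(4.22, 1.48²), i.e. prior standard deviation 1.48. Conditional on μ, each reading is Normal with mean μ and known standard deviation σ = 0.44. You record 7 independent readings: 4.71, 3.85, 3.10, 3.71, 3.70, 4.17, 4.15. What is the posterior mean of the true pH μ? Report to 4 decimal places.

For Normal data with known variance σ², a Normal(μ₀, σ₀²) prior on μ is conjugate. Posterior precision = 1/σ₀² + n/σ²; posterior mean is the precision-weighted average of μ₀ and x̄.
Σxᵢ = 4.71 + 3.85 + 3.10 + 3.71 + 3.70 + 4.17 + 4.15 = 27.39, so n·x̄ = 27.39.
σ₀² = 1.48² = 2.1904, σ² = 0.44² = 0.1936; σ² + n·σ₀² = 0.1936 + 7·2.1904 = 15.5264.
Posterior mean = (μ₀/σ₀² + n·x̄/σ²)/(1/σ₀² + n/σ²) = (σ²·μ₀ + σ₀²·n·x̄)/(σ² + n·σ₀²) = (0.1936·4.22 + 2.1904·27.39)/15.5264 = 60.812048/15.5264 = 3.9167.

3.9167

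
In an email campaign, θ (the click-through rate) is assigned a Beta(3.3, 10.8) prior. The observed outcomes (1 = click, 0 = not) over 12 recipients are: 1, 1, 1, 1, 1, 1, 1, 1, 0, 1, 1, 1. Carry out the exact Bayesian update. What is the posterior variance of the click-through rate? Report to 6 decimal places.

0.009140

The Beta prior is conjugate to a Binomial/Bernoulli likelihood; the update adds successes to α and failures to β.
Posterior: Beta(α+k, β+n−k) = Beta(3.3+11, 10.8+1) = Beta(14.3, 11.8).
Var = αβ/((α+β)²(α+β+1)) = 14.3·11.8/(26.1²·27.1) = 0.009140.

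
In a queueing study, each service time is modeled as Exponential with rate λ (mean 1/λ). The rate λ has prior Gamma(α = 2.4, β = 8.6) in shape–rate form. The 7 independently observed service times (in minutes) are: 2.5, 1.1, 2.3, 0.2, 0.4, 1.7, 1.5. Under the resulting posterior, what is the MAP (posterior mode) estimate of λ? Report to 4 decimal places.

0.4590

With a Gamma(shape α, rate β) prior on the exponential rate λ, the posterior after n observations with total T = Σxᵢ is Gamma(α+n, β+T).
Sum of observations T = 9.7 minutes; n = 7.
Posterior: Gamma(2.4+7, 8.6+9.7) = Gamma(9.4, 18.3).
Mode = (α−1)/β = 0.4590.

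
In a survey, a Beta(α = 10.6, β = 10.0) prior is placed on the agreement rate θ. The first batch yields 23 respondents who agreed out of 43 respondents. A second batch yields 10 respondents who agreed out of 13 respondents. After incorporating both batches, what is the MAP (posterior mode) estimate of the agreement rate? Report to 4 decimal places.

0.5710

The Beta prior is conjugate to a Binomial/Bernoulli likelihood; the update adds successes to α and failures to β.
After batch 1: Beta(10.6+23, 10.0+20) = Beta(33.6, 30.0).
After batch 2: Beta(33.6+10, 30.0+3) = Beta(43.6, 33.0).
Mode of Beta(a,b) for a,b>1 is (a−1)/(a+b−2) = 42.6/74.6 = 0.5710.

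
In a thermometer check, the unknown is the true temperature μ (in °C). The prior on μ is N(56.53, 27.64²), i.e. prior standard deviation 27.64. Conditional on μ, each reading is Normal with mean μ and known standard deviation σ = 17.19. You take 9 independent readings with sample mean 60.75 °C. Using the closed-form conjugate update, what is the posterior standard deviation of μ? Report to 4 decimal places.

For Normal data with known variance σ², a Normal(μ₀, σ₀²) prior on μ is conjugate. Posterior precision = 1/σ₀² + n/σ²; posterior mean is the precision-weighted average of μ₀ and x̄.
σ₀² = 27.64² = 763.9696, σ² = 17.19² = 295.4961; σ² + n·σ₀² = 295.4961 + 9·763.9696 = 7171.2225.
Posterior precision = 1/σ₀² + n/σ² = 1/763.9696 + 9/295.4961 = (σ² + n·σ₀²)/(σ₀²σ²) = 7171.2225/(763.9696·295.4961); posterior variance σₙ² = σ₀²σ²/(σ² + n·σ₀²) = 763.9696·295.4961/7171.2225 = 31.479993.
Posterior SD = √σₙ² = √(763.9696·295.4961/7171.2225) = 5.6107.

5.6107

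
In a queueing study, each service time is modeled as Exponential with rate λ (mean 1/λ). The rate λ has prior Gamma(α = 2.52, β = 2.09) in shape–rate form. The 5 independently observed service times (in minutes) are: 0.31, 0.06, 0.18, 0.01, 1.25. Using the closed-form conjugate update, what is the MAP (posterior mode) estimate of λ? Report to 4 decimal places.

With a Gamma(shape α, rate β) prior on the exponential rate λ, the posterior after n observations with total T = Σxᵢ is Gamma(α+n, β+T).
Sum of observations T = 1.81 minutes; n = 5.
Posterior: Gamma(2.52+5, 2.09+1.81) = Gamma(7.52, 3.90).
Mode = (α−1)/β = 1.6718.

1.6718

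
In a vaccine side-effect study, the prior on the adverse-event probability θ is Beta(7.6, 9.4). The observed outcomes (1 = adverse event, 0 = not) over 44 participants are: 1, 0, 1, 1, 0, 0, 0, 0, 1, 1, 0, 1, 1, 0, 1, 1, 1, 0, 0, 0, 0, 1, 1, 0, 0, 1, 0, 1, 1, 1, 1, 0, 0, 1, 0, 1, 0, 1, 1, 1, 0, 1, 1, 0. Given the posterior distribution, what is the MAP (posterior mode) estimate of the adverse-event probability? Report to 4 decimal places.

The Beta prior is conjugate to a Binomial/Bernoulli likelihood; the update adds successes to α and failures to β.
Posterior: Beta(α+k, β+n−k) = Beta(7.6+24, 9.4+20) = Beta(31.6, 29.4).
Mode of Beta(a,b) for a,b>1 is (a−1)/(a+b−2) = 30.6/59.0 = 0.5186.

0.5186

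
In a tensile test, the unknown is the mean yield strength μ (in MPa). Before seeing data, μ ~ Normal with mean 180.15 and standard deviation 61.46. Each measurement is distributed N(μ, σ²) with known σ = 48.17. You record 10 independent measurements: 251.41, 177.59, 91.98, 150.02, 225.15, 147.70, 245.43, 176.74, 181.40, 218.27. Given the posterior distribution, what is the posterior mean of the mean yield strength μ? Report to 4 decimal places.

For Normal data with known variance σ², a Normal(μ₀, σ₀²) prior on μ is conjugate. Posterior precision = 1/σ₀² + n/σ²; posterior mean is the precision-weighted average of μ₀ and x̄.
Σxᵢ = 251.41 + 177.59 + 91.98 + 150.02 + 225.15 + 147.70 + 245.43 + 176.74 + 181.40 + 218.27 = 1865.69, so n·x̄ = 1865.69.
σ₀² = 61.46² = 3777.3316, σ² = 48.17² = 2320.3489; σ² + n·σ₀² = 2320.3489 + 10·3777.3316 = 40093.6649.
Posterior mean = (μ₀/σ₀² + n·x̄/σ²)/(1/σ₀² + n/σ²) = (σ²·μ₀ + σ₀²·n·x̄)/(σ² + n·σ₀²) = (2320.3489·180.15 + 3777.3316·1865.69)/40093.6649 = 7465340.647139/40093.6649 = 186.1975.

186.1975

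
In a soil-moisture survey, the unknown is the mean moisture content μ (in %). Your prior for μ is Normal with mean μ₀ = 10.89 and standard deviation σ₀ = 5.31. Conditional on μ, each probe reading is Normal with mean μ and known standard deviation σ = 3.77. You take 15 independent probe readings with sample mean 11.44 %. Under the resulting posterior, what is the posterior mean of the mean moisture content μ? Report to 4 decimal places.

For Normal data with known variance σ², a Normal(μ₀, σ₀²) prior on μ is conjugate. Posterior precision = 1/σ₀² + n/σ²; posterior mean is the precision-weighted average of μ₀ and x̄.
n·x̄ = 15·11.44 = 171.6.
σ₀² = 5.31² = 28.1961, σ² = 3.77² = 14.2129; σ² + n·σ₀² = 14.2129 + 15·28.1961 = 437.1544.
Posterior mean = (μ₀/σ₀² + n·x̄/σ²)/(1/σ₀² + n/σ²) = (σ²·μ₀ + σ₀²·n·x̄)/(σ² + n·σ₀²) = (14.2129·10.89 + 28.1961·171.6)/437.1544 = 4993.229241/437.1544 = 11.4221.

11.4221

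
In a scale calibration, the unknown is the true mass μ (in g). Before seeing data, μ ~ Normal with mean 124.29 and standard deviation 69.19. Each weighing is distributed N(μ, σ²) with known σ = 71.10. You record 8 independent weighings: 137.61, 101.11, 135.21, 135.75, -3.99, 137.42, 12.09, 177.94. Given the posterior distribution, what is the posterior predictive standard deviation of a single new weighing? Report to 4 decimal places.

74.9228

For Normal data with known variance σ², a Normal(μ₀, σ₀²) prior on μ is conjugate. Posterior precision = 1/σ₀² + n/σ²; posterior mean is the precision-weighted average of μ₀ and x̄.
σ₀² = 69.19² = 4787.2561, σ² = 71.10² = 5055.21; σ² + n·σ₀² = 5055.21 + 8·4787.2561 = 43353.2588.
Posterior precision = 1/σ₀² + n/σ² = 1/4787.2561 + 8/5055.21 = (σ² + n·σ₀²)/(σ₀²σ²) = 43353.2588/(4787.2561·5055.21); posterior variance σₙ² = σ₀²σ²/(σ² + n·σ₀²) = 4787.2561·5055.21/43353.2588 = 558.218357.
Predictive variance for one new observation = σₙ² + σ² = 4787.2561·5055.21/43353.2588 + 5055.21 = σ²·(σ₀² + 43353.2588)/43353.2588 = 5055.21·48140.5149/43353.2588 = 5613.428357; SD = √(5055.21·48140.5149/43353.2588) = 74.9228.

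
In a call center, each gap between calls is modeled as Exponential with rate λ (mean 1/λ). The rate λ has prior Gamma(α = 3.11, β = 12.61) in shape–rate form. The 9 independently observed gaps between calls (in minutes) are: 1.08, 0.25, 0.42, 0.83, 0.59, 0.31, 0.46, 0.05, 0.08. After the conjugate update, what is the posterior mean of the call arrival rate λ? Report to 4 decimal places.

0.7260

With a Gamma(shape α, rate β) prior on the exponential rate λ, the posterior after n observations with total T = Σxᵢ is Gamma(α+n, β+T).
Sum of observations T = 4.07 minutes; n = 9.
Posterior: Gamma(3.11+9, 12.61+4.07) = Gamma(12.11, 16.68).
Posterior mean of λ = α/β = 12.11/16.68 = 0.7260.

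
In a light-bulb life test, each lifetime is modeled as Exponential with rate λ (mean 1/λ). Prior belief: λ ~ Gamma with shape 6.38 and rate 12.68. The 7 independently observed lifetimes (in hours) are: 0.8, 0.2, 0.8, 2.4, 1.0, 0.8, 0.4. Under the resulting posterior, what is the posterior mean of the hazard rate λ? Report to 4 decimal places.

With a Gamma(shape α, rate β) prior on the exponential rate λ, the posterior after n observations with total T = Σxᵢ is Gamma(α+n, β+T).
Sum of observations T = 6.4 hours; n = 7.
Posterior: Gamma(6.38+7, 12.68+6.4) = Gamma(13.38, 19.08).
Posterior mean of λ = α/β = 13.38/19.08 = 0.7013.

0.7013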